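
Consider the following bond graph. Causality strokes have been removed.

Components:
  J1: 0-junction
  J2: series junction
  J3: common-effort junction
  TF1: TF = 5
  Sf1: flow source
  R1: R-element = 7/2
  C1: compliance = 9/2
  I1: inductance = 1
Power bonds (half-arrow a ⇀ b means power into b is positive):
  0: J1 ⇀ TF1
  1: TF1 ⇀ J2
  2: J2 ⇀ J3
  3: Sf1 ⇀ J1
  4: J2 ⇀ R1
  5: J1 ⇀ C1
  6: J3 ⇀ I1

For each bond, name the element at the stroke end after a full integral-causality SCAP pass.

b0 →TF1
b1 →J2
b2 →J3
b3 →Sf1
b4 →J2
b5 →J1
b6 →I1

β3 |Sf1  (Sf1 (Sf) sets flow on bond)
β5 |J1  (C1 outputs effort q/C1)
β0 |TF1  (common-e at J1 fixed by 5)
β1 |J2  (TF TF1: opposite of bond 0)
β6 |I1  (I1 outputs flow p/I1)
β2 |J3  (only one effort-in slot at J3)
β4 |J2  (J2 flow already set via bond 2)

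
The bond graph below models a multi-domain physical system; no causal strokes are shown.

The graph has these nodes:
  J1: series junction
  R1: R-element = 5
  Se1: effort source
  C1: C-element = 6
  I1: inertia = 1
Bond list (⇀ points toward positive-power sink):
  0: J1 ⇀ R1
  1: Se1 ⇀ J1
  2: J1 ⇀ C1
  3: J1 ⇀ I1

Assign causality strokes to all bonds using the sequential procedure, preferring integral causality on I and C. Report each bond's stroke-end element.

b1 →J1  (Se1 fixes effort; stroke away)
b2 →J1  (C1 integral (e out))
b3 →I1  (prefer integral on I1)
b0 →J1  (J1: bond 3 brought flow, rest push out)

#0 |J1
#1 |J1
#2 |J1
#3 |I1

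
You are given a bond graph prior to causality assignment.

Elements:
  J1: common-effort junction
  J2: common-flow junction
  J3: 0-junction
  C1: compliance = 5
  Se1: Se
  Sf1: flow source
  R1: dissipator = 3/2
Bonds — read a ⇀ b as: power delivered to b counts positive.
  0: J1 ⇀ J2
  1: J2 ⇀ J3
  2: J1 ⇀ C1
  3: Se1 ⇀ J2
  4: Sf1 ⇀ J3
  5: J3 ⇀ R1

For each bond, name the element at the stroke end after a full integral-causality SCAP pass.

b0 |J2
b1 |J3
b2 |J1
b3 |J2
b4 |Sf1
b5 |R1

bond 3 stroke at J2  (Se1 (Se) sets effort on bond)
bond 4 stroke at Sf1  (Sf1 (Sf) sets flow on bond)
bond 2 stroke at J1  (C1 integral (e out))
bond 0 stroke at J2  (J1: bond 2 brought effort, rest push out)
bond 1 stroke at J3  (J2: last free bond brings flow in)
bond 5 stroke at R1  (J3 effort already set via bond 1)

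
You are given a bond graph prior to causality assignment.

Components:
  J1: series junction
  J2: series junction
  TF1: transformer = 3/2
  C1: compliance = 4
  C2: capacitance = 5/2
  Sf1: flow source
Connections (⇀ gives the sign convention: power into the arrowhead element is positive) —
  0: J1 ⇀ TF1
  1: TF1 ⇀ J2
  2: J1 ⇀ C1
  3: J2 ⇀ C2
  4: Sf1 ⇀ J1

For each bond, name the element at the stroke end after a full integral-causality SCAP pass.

#4 stroke→Sf1  (source Sf1 imposes f)
#0 stroke→J1  (J1 flow already set via bond 4)
#2 stroke→J1  (1-jn J1 has f-setter on 4)
#1 stroke→TF1  (TF TF1: opposite of bond 0)
#3 stroke→J2  (J2 flow already set via bond 1)

#0 |J1
#1 |TF1
#2 |J1
#3 |J2
#4 |Sf1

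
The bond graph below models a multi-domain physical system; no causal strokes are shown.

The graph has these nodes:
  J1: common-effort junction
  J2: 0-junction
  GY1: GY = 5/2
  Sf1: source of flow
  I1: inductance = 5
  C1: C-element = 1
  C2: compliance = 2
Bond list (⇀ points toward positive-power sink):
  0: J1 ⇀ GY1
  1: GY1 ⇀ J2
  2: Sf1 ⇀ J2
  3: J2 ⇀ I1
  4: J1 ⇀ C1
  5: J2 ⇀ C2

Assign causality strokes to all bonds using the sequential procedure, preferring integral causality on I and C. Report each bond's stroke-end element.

b0 |GY1
b1 |GY1
b2 |Sf1
b3 |I1
b4 |J1
b5 |J2

β2 |Sf1  (Sf1 fixes flow; stroke at Sf1)
β3 |I1  (I1 outputs flow p/I1)
β4 |J1  (C1 outputs effort q/C1)
β0 |GY1  (J1: bond 4 brought effort, rest push out)
β1 |GY1  (GY GY1: same side as bond 0)
β5 |J2  (J2 needs exactly one e-in)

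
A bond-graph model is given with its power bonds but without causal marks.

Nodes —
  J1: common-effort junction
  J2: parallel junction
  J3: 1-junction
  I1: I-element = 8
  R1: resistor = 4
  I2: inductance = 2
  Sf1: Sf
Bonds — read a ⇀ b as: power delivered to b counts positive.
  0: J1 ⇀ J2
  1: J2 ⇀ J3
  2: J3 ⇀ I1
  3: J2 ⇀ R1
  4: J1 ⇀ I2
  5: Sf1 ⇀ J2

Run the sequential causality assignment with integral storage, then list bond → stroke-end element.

b0 →J1
b1 →J3
b2 →I1
b3 →J2
b4 →I2
b5 →Sf1

b5 →Sf1  (Sf1 fixes flow; stroke at Sf1)
b2 →I1  (I1 integral (f out))
b1 →J3  (1-jn J3 has f-setter on 2)
b4 →I2  (I2 integral (f out))
b0 →J1  (J1 needs exactly one e-in)
b3 →J2  (J2: last free bond brings effort in)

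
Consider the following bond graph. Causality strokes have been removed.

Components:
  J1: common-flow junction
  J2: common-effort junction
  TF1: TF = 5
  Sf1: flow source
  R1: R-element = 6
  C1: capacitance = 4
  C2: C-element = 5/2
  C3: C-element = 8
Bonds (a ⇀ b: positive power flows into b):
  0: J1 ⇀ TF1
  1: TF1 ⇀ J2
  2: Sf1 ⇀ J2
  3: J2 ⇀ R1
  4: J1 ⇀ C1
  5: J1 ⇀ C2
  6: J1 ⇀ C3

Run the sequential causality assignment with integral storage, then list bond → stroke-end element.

#0 stroke at TF1
#1 stroke at J2
#2 stroke at Sf1
#3 stroke at R1
#4 stroke at J1
#5 stroke at J1
#6 stroke at J1

b2 →Sf1  (Sf1 fixes flow; stroke at Sf1)
b4 →J1  (prefer integral on C1)
b5 →J1  (C2 integral (e out))
b6 →J1  (C3 outputs effort q/C3)
b0 →TF1  (closing 1-jn rule on J1)
b1 →J2  (through TF1, causality passes straight; one stroke at TF1)
b3 →R1  (0-jn J2 has e-setter on 1)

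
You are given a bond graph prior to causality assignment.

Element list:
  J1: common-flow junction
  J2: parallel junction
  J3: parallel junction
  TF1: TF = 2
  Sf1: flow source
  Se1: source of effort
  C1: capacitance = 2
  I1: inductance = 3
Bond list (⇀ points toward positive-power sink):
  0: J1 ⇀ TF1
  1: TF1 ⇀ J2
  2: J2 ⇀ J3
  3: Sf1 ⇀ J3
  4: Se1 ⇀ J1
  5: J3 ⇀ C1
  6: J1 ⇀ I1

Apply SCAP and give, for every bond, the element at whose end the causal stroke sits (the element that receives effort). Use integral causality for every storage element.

bond 0 stroke→J1
bond 1 stroke→TF1
bond 2 stroke→J2
bond 3 stroke→Sf1
bond 4 stroke→J1
bond 5 stroke→J3
bond 6 stroke→I1

β3 |Sf1  (Sf1 fixes flow; stroke at Sf1)
β4 |J1  (Se1 (Se) sets effort on bond)
β5 |J3  (C1: C, integral causality)
β2 |J2  (common-e at J3 fixed by 5)
β1 |TF1  (J2 effort already set via bond 2)
β0 |J1  (TF1: transformer flips bond 1)
β6 |I1  (J1: last free bond brings flow in)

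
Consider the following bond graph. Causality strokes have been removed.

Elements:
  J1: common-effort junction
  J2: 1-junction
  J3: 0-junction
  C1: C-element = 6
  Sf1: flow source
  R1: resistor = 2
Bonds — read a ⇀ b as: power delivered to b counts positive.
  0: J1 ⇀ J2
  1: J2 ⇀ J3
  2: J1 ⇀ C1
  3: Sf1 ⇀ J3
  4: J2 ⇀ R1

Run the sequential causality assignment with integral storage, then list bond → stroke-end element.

β0 |J2
β1 |J3
β2 |J1
β3 |Sf1
β4 |J2

β3 stroke at Sf1  (Sf1 (Sf) sets flow on bond)
β1 stroke at J3  (J3 needs exactly one e-in)
β0 stroke at J2  (J2: bond 1 brought flow, rest push out)
β4 stroke at J2  (1-jn J2 has f-setter on 1)
β2 stroke at J1  (J1 needs exactly one e-in)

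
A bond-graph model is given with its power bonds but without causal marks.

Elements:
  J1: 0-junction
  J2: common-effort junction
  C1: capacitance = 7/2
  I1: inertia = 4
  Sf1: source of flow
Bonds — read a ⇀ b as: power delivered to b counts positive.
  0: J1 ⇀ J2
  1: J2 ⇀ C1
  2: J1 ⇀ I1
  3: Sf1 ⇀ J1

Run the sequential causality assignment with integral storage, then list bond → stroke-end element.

β0 stroke→J1
β1 stroke→J2
β2 stroke→I1
β3 stroke→Sf1

#3 |Sf1  (Sf1 fixes flow; stroke at Sf1)
#1 |J2  (C1 outputs effort q/C1)
#0 |J1  (J2: bond 1 brought effort, rest push out)
#2 |I1  (J1 effort already set via bond 0)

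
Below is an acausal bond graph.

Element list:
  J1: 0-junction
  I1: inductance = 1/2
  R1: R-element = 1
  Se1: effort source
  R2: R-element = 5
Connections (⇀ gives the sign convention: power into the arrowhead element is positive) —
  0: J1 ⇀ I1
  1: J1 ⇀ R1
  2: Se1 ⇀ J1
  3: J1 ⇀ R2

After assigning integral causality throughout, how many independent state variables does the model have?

1  (I1 all integral)

β2 |J1  (source Se1 imposes e)
β0 |I1  (0-jn J1 has e-setter on 2)
β1 |R1  (common-e at J1 fixed by 2)
β3 |R2  (J1 effort already set via bond 2)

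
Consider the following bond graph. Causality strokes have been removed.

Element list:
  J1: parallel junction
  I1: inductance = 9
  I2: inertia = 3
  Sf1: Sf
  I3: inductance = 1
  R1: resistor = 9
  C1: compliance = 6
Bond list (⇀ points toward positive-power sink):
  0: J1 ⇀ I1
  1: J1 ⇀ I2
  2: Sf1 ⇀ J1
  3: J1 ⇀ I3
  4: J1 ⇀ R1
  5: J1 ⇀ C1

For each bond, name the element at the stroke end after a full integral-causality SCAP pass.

b0 stroke→I1
b1 stroke→I2
b2 stroke→Sf1
b3 stroke→I3
b4 stroke→R1
b5 stroke→J1

β2 |Sf1  (Sf1 fixes flow; stroke at Sf1)
β0 |I1  (I1 outputs flow p/I1)
β1 |I2  (I2 outputs flow p/I2)
β3 |I3  (prefer integral on I3)
β5 |J1  (prefer integral on C1)
β4 |R1  (common-e at J1 fixed by 5)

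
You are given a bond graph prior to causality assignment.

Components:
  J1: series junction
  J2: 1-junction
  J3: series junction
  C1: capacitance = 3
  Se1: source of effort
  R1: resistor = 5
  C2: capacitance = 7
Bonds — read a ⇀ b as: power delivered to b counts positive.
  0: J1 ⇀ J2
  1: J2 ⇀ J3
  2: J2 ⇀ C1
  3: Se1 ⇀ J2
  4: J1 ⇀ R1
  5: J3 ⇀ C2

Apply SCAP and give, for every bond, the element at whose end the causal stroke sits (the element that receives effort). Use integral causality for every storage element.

b3 stroke→J2  (Se1 (Se) sets effort on bond)
b2 stroke→J2  (prefer integral on C1)
b5 stroke→J3  (C2 outputs effort q/C2)
b1 stroke→J2  (only one flow-in slot at J3)
b0 stroke→J1  (J2 needs exactly one f-in)
b4 stroke→R1  (J1 needs exactly one f-in)

b0 stroke→J1
b1 stroke→J2
b2 stroke→J2
b3 stroke→J2
b4 stroke→R1
b5 stroke→J3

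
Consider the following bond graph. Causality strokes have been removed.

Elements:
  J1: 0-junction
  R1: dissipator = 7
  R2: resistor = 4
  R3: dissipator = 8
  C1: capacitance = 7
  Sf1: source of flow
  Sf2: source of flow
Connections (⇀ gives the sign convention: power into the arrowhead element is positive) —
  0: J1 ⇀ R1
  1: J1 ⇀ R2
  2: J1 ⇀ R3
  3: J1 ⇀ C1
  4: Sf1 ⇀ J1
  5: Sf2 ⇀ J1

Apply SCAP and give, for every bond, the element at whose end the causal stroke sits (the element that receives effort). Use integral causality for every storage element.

bond 0 →R1
bond 1 →R2
bond 2 →R3
bond 3 →J1
bond 4 →Sf1
bond 5 →Sf2

b4 stroke→Sf1  (source Sf1 imposes f)
b5 stroke→Sf2  (Sf2: flow source, stroke at near end)
b3 stroke→J1  (C1 outputs effort q/C1)
b0 stroke→R1  (common-e at J1 fixed by 3)
b1 stroke→R2  (J1 effort already set via bond 3)
b2 stroke→R3  (J1: bond 3 brought effort, rest push out)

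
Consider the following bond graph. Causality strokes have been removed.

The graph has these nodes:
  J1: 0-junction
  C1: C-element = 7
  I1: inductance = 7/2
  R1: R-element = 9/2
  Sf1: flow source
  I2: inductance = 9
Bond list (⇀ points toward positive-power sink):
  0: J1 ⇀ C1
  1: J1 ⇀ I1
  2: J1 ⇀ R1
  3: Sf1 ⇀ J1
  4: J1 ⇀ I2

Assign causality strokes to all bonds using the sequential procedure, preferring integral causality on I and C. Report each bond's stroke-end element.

bond 3 →Sf1  (Sf1 fixes flow; stroke at Sf1)
bond 0 →J1  (C1 integral (e out))
bond 1 →I1  (J1: bond 0 brought effort, rest push out)
bond 2 →R1  (J1 effort already set via bond 0)
bond 4 →I2  (J1: bond 0 brought effort, rest push out)

β0 |J1
β1 |I1
β2 |R1
β3 |Sf1
β4 |I2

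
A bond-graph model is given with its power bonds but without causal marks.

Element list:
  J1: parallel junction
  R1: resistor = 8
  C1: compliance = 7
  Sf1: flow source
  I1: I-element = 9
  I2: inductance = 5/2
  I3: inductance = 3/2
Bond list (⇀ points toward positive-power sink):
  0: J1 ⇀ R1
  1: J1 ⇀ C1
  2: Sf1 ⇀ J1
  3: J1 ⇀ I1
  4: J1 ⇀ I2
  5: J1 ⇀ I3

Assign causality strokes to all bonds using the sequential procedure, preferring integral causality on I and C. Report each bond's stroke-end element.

bond 0 →R1
bond 1 →J1
bond 2 →Sf1
bond 3 →I1
bond 4 →I2
bond 5 →I3

β2 stroke→Sf1  (Sf1 (Sf) sets flow on bond)
β1 stroke→J1  (C1 integral (e out))
β0 stroke→R1  (J1: bond 1 brought effort, rest push out)
β3 stroke→I1  (J1: bond 1 brought effort, rest push out)
β4 stroke→I2  (common-e at J1 fixed by 1)
β5 stroke→I3  (common-e at J1 fixed by 1)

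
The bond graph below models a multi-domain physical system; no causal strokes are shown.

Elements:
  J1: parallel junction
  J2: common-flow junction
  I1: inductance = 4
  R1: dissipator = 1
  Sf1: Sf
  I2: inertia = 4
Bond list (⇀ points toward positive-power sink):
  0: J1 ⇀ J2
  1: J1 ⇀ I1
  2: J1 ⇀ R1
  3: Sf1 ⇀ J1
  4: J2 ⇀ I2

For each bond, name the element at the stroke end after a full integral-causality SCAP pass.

b0 stroke at J2
b1 stroke at I1
b2 stroke at J1
b3 stroke at Sf1
b4 stroke at I2

β3 →Sf1  (Sf1 fixes flow; stroke at Sf1)
β1 →I1  (prefer integral on I1)
β4 →I2  (I2: I, integral causality)
β0 →J2  (J2 flow already set via bond 4)
β2 →J1  (J1 needs exactly one e-in)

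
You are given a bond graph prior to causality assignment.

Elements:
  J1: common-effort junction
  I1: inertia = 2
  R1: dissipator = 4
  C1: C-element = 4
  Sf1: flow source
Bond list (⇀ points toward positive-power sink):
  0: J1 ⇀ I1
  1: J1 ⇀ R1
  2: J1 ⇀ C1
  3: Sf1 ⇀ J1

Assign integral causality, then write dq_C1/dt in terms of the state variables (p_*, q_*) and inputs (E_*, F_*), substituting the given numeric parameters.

dq_C1/dt = F_Sf1 - p_I1/2 - q_C1/16

#3 |Sf1  (Sf1: flow source, stroke at near end)
#0 |I1  (I1: I, integral causality)
#2 |J1  (C1 outputs effort q/C1)
#1 |R1  (J1: bond 2 brought effort, rest push out)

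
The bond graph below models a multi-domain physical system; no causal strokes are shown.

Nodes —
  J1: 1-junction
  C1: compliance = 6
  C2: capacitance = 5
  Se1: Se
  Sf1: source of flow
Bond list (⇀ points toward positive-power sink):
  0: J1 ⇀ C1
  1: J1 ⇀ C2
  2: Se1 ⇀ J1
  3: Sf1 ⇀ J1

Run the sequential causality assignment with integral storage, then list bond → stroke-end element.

#2 |J1  (source Se1 imposes e)
#3 |Sf1  (Sf1 (Sf) sets flow on bond)
#0 |J1  (J1 flow already set via bond 3)
#1 |J1  (J1 flow already set via bond 3)

bond 0 |J1
bond 1 |J1
bond 2 |J1
bond 3 |Sf1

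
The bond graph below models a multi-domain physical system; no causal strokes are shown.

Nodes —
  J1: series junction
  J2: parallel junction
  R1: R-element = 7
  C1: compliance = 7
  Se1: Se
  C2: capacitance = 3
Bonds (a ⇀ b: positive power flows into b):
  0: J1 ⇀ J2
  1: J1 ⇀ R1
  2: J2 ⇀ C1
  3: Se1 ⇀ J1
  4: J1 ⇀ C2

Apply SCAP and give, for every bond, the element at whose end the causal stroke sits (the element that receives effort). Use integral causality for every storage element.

β3 stroke at J1  (Se1 (Se) sets effort on bond)
β2 stroke at J2  (C1 outputs effort q/C1)
β0 stroke at J1  (J2: bond 2 brought effort, rest push out)
β4 stroke at J1  (C2 outputs effort q/C2)
β1 stroke at R1  (closing 1-jn rule on J1)

b0 stroke→J1
b1 stroke→R1
b2 stroke→J2
b3 stroke→J1
b4 stroke→J1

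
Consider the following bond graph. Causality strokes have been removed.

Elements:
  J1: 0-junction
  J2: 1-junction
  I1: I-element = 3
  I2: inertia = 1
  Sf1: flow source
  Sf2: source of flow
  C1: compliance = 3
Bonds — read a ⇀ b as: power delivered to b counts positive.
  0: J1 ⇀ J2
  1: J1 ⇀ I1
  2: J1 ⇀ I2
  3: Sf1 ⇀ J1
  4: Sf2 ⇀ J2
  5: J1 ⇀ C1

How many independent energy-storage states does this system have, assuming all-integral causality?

3  (C1, I1, I2 all integral)

β3 →Sf1  (source Sf1 imposes f)
β4 →Sf2  (Sf2 fixes flow; stroke at Sf2)
β0 →J2  (J2 flow already set via bond 4)
β1 →I1  (I1 integral (f out))
β2 →I2  (I2: I, integral causality)
β5 →J1  (only one effort-in slot at J1)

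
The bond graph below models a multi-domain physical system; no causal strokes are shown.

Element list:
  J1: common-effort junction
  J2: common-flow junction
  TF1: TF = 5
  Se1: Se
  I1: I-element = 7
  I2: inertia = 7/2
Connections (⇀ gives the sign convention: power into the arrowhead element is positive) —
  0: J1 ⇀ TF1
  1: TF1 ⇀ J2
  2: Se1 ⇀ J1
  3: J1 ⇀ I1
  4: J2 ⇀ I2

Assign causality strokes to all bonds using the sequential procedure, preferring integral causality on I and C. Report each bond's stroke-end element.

β2 stroke at J1  (Se1 (Se) sets effort on bond)
β0 stroke at TF1  (J1 effort already set via bond 2)
β3 stroke at I1  (J1: bond 2 brought effort, rest push out)
β1 stroke at J2  (TF1: transformer flips bond 0)
β4 stroke at I2  (only one flow-in slot at J2)

β0 →TF1
β1 →J2
β2 →J1
β3 →I1
β4 →I2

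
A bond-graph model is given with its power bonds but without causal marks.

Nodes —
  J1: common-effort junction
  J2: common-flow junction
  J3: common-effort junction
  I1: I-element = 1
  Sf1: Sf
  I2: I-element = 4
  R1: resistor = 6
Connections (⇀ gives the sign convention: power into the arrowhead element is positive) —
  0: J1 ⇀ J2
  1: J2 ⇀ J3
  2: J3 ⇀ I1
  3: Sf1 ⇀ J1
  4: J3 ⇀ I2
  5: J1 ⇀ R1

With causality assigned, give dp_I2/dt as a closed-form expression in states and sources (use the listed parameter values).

b3 stroke→Sf1  (Sf1: flow source, stroke at near end)
b2 stroke→I1  (prefer integral on I1)
b4 stroke→I2  (prefer integral on I2)
b1 stroke→J3  (closing 0-jn rule on J3)
b0 stroke→J2  (1-jn J2 has f-setter on 1)
b5 stroke→J1  (J1 needs exactly one e-in)

dp_I2/dt = 6*F_Sf1 - 6*p_I1 - 3*p_I2/2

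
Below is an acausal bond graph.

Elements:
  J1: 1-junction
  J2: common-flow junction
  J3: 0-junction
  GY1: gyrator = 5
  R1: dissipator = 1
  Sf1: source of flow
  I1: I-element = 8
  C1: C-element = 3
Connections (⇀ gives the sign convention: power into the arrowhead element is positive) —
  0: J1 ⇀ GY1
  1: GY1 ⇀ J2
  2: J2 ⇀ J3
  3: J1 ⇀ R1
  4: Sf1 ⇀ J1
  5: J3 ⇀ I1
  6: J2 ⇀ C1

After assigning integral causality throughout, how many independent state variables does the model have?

#4 stroke→Sf1  (source Sf1 imposes f)
#0 stroke→J1  (J1 flow already set via bond 4)
#3 stroke→J1  (common-f at J1 fixed by 4)
#1 stroke→J2  (GY1: gyrator matches bond 0)
#5 stroke→I1  (I1 integral (f out))
#2 stroke→J3  (J3: last free bond brings effort in)
#6 stroke→J2  (common-f at J2 fixed by 2)

2  (C1, I1 all integral)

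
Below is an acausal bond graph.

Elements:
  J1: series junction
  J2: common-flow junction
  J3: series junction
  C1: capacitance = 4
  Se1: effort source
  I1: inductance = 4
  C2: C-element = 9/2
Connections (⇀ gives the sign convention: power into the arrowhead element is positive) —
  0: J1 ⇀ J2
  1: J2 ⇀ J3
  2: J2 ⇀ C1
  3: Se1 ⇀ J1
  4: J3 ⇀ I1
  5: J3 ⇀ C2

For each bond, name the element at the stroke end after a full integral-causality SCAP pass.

β0 →J2
β1 →J3
β2 →J2
β3 →J1
β4 →I1
β5 →J3

β3 stroke at J1  (Se1: effort source, stroke at far end)
β0 stroke at J2  (J1 needs exactly one f-in)
β2 stroke at J2  (C1: C, integral causality)
β1 stroke at J3  (J2 needs exactly one f-in)
β4 stroke at I1  (prefer integral on I1)
β5 stroke at J3  (common-f at J3 fixed by 4)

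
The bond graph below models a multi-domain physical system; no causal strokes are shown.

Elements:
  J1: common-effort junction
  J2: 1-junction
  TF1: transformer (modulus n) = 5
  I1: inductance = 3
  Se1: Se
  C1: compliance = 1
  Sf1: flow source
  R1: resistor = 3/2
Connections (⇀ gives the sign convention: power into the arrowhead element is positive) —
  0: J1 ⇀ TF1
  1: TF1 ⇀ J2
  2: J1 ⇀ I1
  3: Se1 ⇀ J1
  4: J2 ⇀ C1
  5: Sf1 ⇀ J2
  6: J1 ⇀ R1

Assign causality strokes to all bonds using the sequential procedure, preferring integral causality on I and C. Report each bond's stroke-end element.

bond 0 |TF1
bond 1 |J2
bond 2 |I1
bond 3 |J1
bond 4 |J2
bond 5 |Sf1
bond 6 |R1

bond 3 stroke→J1  (Se1: effort source, stroke at far end)
bond 5 stroke→Sf1  (Sf1 (Sf) sets flow on bond)
bond 0 stroke→TF1  (J1 effort already set via bond 3)
bond 2 stroke→I1  (common-e at J1 fixed by 3)
bond 6 stroke→R1  (common-e at J1 fixed by 3)
bond 1 stroke→J2  (1-jn J2 has f-setter on 5)
bond 4 stroke→J2  (J2 flow already set via bond 5)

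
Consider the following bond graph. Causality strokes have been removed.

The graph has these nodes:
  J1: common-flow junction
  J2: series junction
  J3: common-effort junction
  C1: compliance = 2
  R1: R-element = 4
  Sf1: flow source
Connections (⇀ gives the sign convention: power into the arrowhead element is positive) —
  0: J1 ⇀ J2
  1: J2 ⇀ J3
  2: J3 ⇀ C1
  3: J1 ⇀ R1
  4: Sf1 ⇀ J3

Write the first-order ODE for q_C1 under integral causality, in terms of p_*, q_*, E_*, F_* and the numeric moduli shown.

dq_C1/dt = F_Sf1 - q_C1/8

#4 stroke at Sf1  (Sf1 fixes flow; stroke at Sf1)
#2 stroke at J3  (C1 outputs effort q/C1)
#1 stroke at J2  (common-e at J3 fixed by 2)
#0 stroke at J1  (closing 1-jn rule on J2)
#3 stroke at R1  (closing 1-jn rule on J1)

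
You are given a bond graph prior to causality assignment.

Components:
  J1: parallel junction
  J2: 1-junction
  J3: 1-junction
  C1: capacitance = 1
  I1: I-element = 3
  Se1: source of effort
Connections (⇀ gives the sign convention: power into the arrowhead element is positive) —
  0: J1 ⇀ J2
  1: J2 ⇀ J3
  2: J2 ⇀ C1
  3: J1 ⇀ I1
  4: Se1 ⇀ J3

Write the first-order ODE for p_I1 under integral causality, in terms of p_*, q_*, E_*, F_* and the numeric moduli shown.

β4 →J3  (Se1 fixes effort; stroke away)
β1 →J2  (closing 1-jn rule on J3)
β2 →J2  (prefer integral on C1)
β0 →J1  (closing 1-jn rule on J2)
β3 →I1  (J1: bond 0 brought effort, rest push out)

dp_I1/dt = -E_Se1 + q_C1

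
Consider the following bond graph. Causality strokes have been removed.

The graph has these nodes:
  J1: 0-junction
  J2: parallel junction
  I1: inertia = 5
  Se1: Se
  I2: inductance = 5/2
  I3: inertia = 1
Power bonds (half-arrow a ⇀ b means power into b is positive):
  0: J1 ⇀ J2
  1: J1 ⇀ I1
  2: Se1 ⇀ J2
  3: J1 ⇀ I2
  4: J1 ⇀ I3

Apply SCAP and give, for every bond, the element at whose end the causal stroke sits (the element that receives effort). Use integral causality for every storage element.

b0 →J1
b1 →I1
b2 →J2
b3 →I2
b4 →I3

bond 2 stroke→J2  (source Se1 imposes e)
bond 0 stroke→J1  (0-jn J2 has e-setter on 2)
bond 1 stroke→I1  (0-jn J1 has e-setter on 0)
bond 3 stroke→I2  (J1: bond 0 brought effort, rest push out)
bond 4 stroke→I3  (J1 effort already set via bond 0)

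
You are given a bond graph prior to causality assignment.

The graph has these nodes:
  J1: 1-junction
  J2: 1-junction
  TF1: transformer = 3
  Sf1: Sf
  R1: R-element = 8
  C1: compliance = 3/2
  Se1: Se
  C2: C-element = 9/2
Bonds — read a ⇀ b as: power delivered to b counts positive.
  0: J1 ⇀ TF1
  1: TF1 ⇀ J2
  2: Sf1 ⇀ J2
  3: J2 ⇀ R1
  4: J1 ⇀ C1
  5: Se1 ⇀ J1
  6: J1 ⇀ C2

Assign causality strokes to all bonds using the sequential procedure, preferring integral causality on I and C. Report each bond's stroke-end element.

b0 →TF1
b1 →J2
b2 →Sf1
b3 →J2
b4 →J1
b5 →J1
b6 →J1

b2 |Sf1  (Sf1: flow source, stroke at near end)
b5 |J1  (Se1: effort source, stroke at far end)
b1 |J2  (J2: bond 2 brought flow, rest push out)
b3 |J2  (1-jn J2 has f-setter on 2)
b0 |TF1  (TF1 one-in-one-out from 1)
b4 |J1  (common-f at J1 fixed by 0)
b6 |J1  (J1: bond 0 brought flow, rest push out)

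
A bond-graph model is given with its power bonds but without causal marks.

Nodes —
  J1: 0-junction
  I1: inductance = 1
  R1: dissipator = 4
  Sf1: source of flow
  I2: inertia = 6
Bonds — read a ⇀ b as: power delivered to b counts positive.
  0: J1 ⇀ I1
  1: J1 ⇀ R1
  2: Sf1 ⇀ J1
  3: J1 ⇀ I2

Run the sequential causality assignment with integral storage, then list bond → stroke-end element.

b2 stroke at Sf1  (Sf1 fixes flow; stroke at Sf1)
b0 stroke at I1  (prefer integral on I1)
b3 stroke at I2  (prefer integral on I2)
b1 stroke at J1  (only one effort-in slot at J1)

β0 →I1
β1 →J1
β2 →Sf1
β3 →I2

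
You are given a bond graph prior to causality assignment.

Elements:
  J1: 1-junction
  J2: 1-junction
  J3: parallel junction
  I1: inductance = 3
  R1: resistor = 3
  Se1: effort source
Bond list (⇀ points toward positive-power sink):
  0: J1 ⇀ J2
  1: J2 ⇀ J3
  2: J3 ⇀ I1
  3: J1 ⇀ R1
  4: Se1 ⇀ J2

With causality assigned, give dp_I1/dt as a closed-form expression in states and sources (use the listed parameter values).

dp_I1/dt = E_Se1 - p_I1

b4 stroke→J2  (Se1 fixes effort; stroke away)
b2 stroke→I1  (I1: I, integral causality)
b1 stroke→J3  (closing 0-jn rule on J3)
b0 stroke→J2  (1-jn J2 has f-setter on 1)
b3 stroke→J1  (J1: bond 0 brought flow, rest push out)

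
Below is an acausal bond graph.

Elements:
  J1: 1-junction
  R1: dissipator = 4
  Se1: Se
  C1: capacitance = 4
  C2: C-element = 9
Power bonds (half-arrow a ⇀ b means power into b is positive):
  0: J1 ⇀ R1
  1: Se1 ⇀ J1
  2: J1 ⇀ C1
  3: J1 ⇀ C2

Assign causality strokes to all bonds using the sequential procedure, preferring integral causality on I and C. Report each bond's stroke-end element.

bond 0 stroke→R1
bond 1 stroke→J1
bond 2 stroke→J1
bond 3 stroke→J1

#1 stroke at J1  (Se1 fixes effort; stroke away)
#2 stroke at J1  (C1 outputs effort q/C1)
#3 stroke at J1  (C2 integral (e out))
#0 stroke at R1  (J1: last free bond brings flow in)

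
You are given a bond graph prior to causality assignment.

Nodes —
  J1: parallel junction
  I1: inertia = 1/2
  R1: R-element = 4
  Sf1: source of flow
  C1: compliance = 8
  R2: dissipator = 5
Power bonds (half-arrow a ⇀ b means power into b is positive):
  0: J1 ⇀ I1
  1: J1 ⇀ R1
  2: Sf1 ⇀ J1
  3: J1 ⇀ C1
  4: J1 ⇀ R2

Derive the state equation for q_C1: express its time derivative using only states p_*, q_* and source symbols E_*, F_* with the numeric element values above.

b2 →Sf1  (Sf1 (Sf) sets flow on bond)
b0 →I1  (I1 integral (f out))
b3 →J1  (C1 outputs effort q/C1)
b1 →R1  (common-e at J1 fixed by 3)
b4 →R2  (J1: bond 3 brought effort, rest push out)

dq_C1/dt = F_Sf1 - 2*p_I1 - 9*q_C1/160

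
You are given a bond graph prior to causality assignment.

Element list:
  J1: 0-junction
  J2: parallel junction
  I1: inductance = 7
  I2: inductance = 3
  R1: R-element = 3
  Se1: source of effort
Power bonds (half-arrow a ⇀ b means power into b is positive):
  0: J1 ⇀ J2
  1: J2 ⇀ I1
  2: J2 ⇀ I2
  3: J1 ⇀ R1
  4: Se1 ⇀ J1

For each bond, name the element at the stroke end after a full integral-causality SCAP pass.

β4 stroke at J1  (Se1 fixes effort; stroke away)
β0 stroke at J2  (common-e at J1 fixed by 4)
β3 stroke at R1  (0-jn J1 has e-setter on 4)
β1 stroke at I1  (0-jn J2 has e-setter on 0)
β2 stroke at I2  (0-jn J2 has e-setter on 0)

β0 stroke→J2
β1 stroke→I1
β2 stroke→I2
β3 stroke→R1
β4 stroke→J1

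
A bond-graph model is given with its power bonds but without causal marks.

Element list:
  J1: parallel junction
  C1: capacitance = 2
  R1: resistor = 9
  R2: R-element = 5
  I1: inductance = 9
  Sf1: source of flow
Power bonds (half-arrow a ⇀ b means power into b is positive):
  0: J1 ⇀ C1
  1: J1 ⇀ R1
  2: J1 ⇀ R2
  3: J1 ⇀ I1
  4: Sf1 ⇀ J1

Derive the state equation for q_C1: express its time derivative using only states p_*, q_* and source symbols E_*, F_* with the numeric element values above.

dq_C1/dt = F_Sf1 - p_I1/9 - 7*q_C1/45

β4 stroke at Sf1  (source Sf1 imposes f)
β0 stroke at J1  (C1 outputs effort q/C1)
β1 stroke at R1  (0-jn J1 has e-setter on 0)
β2 stroke at R2  (common-e at J1 fixed by 0)
β3 stroke at I1  (common-e at J1 fixed by 0)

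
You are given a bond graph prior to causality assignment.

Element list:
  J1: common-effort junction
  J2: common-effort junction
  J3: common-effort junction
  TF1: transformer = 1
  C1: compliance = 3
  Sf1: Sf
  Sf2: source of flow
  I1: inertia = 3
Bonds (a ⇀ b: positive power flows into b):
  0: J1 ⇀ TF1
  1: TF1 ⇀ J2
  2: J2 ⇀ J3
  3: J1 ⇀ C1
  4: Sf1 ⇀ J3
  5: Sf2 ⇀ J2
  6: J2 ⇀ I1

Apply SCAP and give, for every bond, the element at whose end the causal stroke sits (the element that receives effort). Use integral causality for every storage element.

β4 |Sf1  (source Sf1 imposes f)
β5 |Sf2  (source Sf2 imposes f)
β2 |J3  (only one effort-in slot at J3)
β3 |J1  (C1 integral (e out))
β0 |TF1  (J1 effort already set via bond 3)
β1 |J2  (through TF1, causality passes straight; one stroke at TF1)
β6 |I1  (common-e at J2 fixed by 1)

b0 stroke at TF1
b1 stroke at J2
b2 stroke at J3
b3 stroke at J1
b4 stroke at Sf1
b5 stroke at Sf2
b6 stroke at I1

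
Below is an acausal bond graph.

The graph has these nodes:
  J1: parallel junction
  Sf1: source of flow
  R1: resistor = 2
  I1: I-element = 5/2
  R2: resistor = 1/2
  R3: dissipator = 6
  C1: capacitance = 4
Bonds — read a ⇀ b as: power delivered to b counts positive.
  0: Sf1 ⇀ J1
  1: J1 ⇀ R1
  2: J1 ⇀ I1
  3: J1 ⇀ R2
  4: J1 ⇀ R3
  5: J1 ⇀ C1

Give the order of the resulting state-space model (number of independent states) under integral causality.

2  (C1, I1 all integral)

#0 stroke at Sf1  (source Sf1 imposes f)
#2 stroke at I1  (I1: I, integral causality)
#5 stroke at J1  (prefer integral on C1)
#1 stroke at R1  (common-e at J1 fixed by 5)
#3 stroke at R2  (J1: bond 5 brought effort, rest push out)
#4 stroke at R3  (common-e at J1 fixed by 5)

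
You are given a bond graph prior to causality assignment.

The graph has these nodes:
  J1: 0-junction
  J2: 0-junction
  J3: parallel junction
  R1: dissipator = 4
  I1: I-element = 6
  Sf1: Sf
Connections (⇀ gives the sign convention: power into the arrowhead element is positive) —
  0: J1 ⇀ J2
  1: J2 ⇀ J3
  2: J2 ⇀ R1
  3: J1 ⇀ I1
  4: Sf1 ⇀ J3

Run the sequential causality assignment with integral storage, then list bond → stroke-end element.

b0 |J1
b1 |J3
b2 |J2
b3 |I1
b4 |Sf1

#4 stroke→Sf1  (Sf1 (Sf) sets flow on bond)
#1 stroke→J3  (J3: last free bond brings effort in)
#3 stroke→I1  (I1 outputs flow p/I1)
#0 stroke→J1  (only one effort-in slot at J1)
#2 stroke→J2  (closing 0-jn rule on J2)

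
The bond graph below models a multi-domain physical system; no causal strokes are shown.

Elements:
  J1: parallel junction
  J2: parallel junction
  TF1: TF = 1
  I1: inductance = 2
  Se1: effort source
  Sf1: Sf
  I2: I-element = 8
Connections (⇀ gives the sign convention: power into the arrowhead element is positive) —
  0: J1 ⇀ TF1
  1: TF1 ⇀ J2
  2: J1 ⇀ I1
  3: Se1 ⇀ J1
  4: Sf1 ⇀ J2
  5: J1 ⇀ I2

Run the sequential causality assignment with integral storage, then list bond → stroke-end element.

b0 stroke at TF1
b1 stroke at J2
b2 stroke at I1
b3 stroke at J1
b4 stroke at Sf1
b5 stroke at I2

β3 stroke at J1  (Se1 fixes effort; stroke away)
β4 stroke at Sf1  (source Sf1 imposes f)
β0 stroke at TF1  (common-e at J1 fixed by 3)
β2 stroke at I1  (0-jn J1 has e-setter on 3)
β5 stroke at I2  (J1 effort already set via bond 3)
β1 stroke at J2  (J2: last free bond brings effort in)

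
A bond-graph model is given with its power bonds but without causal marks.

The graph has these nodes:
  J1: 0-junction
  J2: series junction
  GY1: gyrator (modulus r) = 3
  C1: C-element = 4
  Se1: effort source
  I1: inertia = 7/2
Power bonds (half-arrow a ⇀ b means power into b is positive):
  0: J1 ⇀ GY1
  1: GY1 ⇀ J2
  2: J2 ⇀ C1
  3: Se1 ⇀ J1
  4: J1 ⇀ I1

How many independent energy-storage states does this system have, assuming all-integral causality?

b3 stroke→J1  (Se1 fixes effort; stroke away)
b0 stroke→GY1  (common-e at J1 fixed by 3)
b4 stroke→I1  (J1: bond 3 brought effort, rest push out)
b1 stroke→GY1  (through GY1, causality inverts; strokes same side of GY1)
b2 stroke→J2  (1-jn J2 has f-setter on 1)

2  (C1, I1 all integral)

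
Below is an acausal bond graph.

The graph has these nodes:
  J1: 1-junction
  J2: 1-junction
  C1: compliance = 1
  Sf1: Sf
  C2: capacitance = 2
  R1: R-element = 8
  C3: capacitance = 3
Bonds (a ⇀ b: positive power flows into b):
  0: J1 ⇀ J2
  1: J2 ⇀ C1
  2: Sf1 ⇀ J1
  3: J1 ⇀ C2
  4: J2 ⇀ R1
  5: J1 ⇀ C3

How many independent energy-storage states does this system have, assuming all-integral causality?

3  (C1, C2, C3 all integral)

b2 |Sf1  (source Sf1 imposes f)
b0 |J1  (1-jn J1 has f-setter on 2)
b3 |J1  (1-jn J1 has f-setter on 2)
b5 |J1  (common-f at J1 fixed by 2)
b1 |J2  (common-f at J2 fixed by 0)
b4 |J2  (1-jn J2 has f-setter on 0)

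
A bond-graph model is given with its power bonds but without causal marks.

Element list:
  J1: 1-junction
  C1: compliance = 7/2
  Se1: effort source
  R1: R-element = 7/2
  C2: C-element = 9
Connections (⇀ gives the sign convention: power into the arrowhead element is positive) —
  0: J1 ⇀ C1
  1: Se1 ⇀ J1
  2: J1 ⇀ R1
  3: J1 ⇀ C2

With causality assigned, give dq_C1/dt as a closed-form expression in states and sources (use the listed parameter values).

#1 |J1  (source Se1 imposes e)
#0 |J1  (C1 outputs effort q/C1)
#3 |J1  (prefer integral on C2)
#2 |R1  (J1: last free bond brings flow in)

dq_C1/dt = 2*E_Se1/7 - 4*q_C1/49 - 2*q_C2/63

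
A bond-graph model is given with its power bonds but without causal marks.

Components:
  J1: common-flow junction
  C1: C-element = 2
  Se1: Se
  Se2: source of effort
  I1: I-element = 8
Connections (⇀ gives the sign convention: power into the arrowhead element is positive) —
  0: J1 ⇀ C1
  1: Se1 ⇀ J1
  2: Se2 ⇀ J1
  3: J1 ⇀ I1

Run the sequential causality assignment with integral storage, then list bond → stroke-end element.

b1 stroke→J1  (Se1: effort source, stroke at far end)
b2 stroke→J1  (Se2 fixes effort; stroke away)
b0 stroke→J1  (C1: C, integral causality)
b3 stroke→I1  (only one flow-in slot at J1)

bond 0 stroke→J1
bond 1 stroke→J1
bond 2 stroke→J1
bond 3 stroke→I1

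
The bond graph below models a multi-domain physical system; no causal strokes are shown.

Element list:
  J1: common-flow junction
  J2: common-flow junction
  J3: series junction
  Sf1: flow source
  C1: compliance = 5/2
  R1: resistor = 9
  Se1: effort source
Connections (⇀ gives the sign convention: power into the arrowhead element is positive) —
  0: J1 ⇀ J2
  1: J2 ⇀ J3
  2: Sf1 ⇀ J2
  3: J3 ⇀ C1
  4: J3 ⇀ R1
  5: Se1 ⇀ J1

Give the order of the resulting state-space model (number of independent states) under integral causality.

β2 |Sf1  (Sf1: flow source, stroke at near end)
β5 |J1  (Se1 fixes effort; stroke away)
β0 |J2  (closing 1-jn rule on J1)
β1 |J2  (common-f at J2 fixed by 2)
β3 |J3  (1-jn J3 has f-setter on 1)
β4 |J3  (J3: bond 1 brought flow, rest push out)

1  (C1 all integral)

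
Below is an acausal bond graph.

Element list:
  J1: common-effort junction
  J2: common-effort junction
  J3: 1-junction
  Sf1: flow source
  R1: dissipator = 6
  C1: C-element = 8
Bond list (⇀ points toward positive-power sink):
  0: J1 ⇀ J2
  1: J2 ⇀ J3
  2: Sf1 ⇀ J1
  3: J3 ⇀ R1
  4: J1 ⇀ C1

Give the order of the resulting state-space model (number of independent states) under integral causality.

1  (C1 all integral)

β2 |Sf1  (Sf1: flow source, stroke at near end)
β4 |J1  (C1 integral (e out))
β0 |J2  (J1 effort already set via bond 4)
β1 |J3  (J2: bond 0 brought effort, rest push out)
β3 |R1  (closing 1-jn rule on J3)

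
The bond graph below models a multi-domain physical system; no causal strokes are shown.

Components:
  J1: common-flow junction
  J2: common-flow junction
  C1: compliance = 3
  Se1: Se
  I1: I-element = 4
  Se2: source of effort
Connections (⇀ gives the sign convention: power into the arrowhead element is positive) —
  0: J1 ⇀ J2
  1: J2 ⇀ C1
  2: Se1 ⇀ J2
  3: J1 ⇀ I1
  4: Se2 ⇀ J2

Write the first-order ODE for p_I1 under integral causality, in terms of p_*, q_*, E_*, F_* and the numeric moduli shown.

dp_I1/dt = E_Se1 + E_Se2 - q_C1/3

#2 stroke→J2  (Se1: effort source, stroke at far end)
#4 stroke→J2  (source Se2 imposes e)
#1 stroke→J2  (C1: C, integral causality)
#0 stroke→J1  (only one flow-in slot at J2)
#3 stroke→I1  (J1: last free bond brings flow in)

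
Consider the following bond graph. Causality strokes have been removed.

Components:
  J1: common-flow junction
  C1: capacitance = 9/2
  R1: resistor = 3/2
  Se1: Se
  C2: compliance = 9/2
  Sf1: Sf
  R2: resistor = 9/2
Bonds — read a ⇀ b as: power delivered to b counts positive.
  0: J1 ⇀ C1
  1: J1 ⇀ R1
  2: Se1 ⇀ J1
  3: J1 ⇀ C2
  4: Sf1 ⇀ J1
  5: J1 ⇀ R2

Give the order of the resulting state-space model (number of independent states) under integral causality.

2  (C1, C2 all integral)

b2 stroke→J1  (Se1 (Se) sets effort on bond)
b4 stroke→Sf1  (source Sf1 imposes f)
b0 stroke→J1  (common-f at J1 fixed by 4)
b1 stroke→J1  (1-jn J1 has f-setter on 4)
b3 stroke→J1  (J1: bond 4 brought flow, rest push out)
b5 stroke→J1  (J1 flow already set via bond 4)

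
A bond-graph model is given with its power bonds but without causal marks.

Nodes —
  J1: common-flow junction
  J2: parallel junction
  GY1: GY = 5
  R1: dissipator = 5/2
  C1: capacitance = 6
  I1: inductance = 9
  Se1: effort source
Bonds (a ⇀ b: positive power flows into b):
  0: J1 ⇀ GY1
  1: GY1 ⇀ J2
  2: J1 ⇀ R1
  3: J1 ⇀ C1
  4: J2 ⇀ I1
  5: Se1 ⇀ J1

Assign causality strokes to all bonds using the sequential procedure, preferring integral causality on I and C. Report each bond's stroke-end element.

b0 stroke→J1
b1 stroke→J2
b2 stroke→R1
b3 stroke→J1
b4 stroke→I1
b5 stroke→J1

#5 |J1  (source Se1 imposes e)
#3 |J1  (prefer integral on C1)
#4 |I1  (I1: I, integral causality)
#1 |J2  (J2 needs exactly one e-in)
#0 |J1  (through GY1, causality inverts; strokes same side of GY1)
#2 |R1  (J1 needs exactly one f-in)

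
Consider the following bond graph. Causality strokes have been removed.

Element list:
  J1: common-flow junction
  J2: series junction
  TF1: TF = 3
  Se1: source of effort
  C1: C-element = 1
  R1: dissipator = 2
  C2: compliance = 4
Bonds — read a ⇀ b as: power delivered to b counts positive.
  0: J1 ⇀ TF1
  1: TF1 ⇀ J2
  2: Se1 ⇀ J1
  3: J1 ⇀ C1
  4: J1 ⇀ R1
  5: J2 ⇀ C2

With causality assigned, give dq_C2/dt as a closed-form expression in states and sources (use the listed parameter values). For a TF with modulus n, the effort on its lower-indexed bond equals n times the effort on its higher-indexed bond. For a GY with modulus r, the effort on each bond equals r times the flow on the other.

dq_C2/dt = 3*E_Se1/2 - 3*q_C1/2 - 9*q_C2/8

β2 stroke→J1  (source Se1 imposes e)
β3 stroke→J1  (C1 integral (e out))
β5 stroke→J2  (prefer integral on C2)
β1 stroke→TF1  (closing 1-jn rule on J2)
β0 stroke→J1  (through TF1, causality passes straight; one stroke at TF1)
β4 stroke→R1  (only one flow-in slot at J1)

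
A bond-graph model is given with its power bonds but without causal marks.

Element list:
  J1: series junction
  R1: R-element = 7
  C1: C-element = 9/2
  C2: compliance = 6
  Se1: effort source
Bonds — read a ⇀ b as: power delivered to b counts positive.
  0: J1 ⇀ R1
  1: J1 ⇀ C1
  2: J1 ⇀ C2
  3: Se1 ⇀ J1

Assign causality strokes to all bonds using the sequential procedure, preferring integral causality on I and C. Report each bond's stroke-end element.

bond 3 |J1  (Se1 (Se) sets effort on bond)
bond 1 |J1  (C1: C, integral causality)
bond 2 |J1  (C2: C, integral causality)
bond 0 |R1  (only one flow-in slot at J1)

β0 stroke at R1
β1 stroke at J1
β2 stroke at J1
β3 stroke at J1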